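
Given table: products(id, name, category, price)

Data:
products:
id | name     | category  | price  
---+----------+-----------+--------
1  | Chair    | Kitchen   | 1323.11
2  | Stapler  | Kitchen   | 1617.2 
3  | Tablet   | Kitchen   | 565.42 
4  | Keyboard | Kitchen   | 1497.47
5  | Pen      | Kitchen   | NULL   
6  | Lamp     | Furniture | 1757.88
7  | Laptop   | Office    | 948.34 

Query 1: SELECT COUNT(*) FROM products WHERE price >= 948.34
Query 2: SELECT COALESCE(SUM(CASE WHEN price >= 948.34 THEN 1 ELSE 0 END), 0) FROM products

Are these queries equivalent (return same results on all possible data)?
Yes, equivalent

Both queries return: [(5,)]

Reason: COUNT with WHERE vs conditional SUM (COALESCE handles empty-table NULL)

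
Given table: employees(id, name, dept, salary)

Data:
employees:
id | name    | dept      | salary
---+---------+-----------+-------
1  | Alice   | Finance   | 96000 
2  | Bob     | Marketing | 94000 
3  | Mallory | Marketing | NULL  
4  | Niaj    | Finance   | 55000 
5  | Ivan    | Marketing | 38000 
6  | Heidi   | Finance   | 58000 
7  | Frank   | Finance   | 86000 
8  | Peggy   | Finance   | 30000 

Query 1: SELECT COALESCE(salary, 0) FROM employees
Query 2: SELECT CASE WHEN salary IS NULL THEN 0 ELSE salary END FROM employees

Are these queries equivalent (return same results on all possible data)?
Yes, equivalent

Both queries return: [(0,), (30000,), (38000,), (55000,), (58000,), (86000,), (94000,), (96000,)]

Reason: COALESCE vs CASE for NULL handling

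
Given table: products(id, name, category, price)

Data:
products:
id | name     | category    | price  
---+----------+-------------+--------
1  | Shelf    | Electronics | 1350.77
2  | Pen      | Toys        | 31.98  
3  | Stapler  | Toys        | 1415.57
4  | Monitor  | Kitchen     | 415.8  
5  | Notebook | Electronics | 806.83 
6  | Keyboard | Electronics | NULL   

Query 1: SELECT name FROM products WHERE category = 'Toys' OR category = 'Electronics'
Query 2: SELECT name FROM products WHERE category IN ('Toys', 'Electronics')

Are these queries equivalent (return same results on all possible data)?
Yes, equivalent

Both queries return: [('Keyboard',), ('Notebook',), ('Pen',), ('Shelf',), ('Stapler',)]

Reason: OR vs IN are equivalent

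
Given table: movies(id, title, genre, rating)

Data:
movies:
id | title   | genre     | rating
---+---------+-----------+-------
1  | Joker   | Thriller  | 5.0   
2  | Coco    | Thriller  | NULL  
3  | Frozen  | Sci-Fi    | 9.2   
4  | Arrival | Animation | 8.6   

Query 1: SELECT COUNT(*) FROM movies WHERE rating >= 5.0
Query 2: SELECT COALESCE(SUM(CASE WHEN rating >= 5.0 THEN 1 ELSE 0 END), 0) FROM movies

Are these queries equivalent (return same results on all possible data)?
Yes, equivalent

Both queries return: [(3,)]

Reason: COUNT with WHERE vs conditional SUM (COALESCE handles empty-table NULL)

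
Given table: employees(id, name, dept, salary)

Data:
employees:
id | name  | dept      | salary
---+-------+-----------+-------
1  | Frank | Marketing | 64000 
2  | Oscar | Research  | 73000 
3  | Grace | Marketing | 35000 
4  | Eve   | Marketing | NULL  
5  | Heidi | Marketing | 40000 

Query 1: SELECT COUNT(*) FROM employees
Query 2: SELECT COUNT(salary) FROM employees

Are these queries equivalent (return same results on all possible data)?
No, not equivalent

Query 1 returns: [(5,)]
Query 2 returns: [(4,)]

Reason: COUNT(*) includes NULLs, COUNT(column) excludes them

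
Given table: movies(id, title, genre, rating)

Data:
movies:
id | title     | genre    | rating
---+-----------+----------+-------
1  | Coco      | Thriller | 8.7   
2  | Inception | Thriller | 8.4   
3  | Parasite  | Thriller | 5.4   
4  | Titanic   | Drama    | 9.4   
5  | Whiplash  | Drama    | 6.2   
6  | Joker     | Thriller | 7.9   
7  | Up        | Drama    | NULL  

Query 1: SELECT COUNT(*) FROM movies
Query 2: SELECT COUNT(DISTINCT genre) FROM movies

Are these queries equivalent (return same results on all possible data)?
No, not equivalent

Query 1 returns: [(7,)]
Query 2 returns: [(2,)]

Reason: COUNT(*) counts rows, COUNT(DISTINCT genre) counts unique genres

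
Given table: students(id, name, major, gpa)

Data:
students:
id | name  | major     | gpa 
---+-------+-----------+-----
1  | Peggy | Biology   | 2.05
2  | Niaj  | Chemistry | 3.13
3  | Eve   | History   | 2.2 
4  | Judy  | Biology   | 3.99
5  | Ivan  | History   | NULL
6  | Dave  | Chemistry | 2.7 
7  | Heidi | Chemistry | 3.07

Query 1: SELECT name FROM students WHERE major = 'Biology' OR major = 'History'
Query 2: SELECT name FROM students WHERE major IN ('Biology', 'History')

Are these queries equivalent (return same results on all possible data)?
Yes, equivalent

Both queries return: [('Eve',), ('Ivan',), ('Judy',), ('Peggy',)]

Reason: OR vs IN are equivalent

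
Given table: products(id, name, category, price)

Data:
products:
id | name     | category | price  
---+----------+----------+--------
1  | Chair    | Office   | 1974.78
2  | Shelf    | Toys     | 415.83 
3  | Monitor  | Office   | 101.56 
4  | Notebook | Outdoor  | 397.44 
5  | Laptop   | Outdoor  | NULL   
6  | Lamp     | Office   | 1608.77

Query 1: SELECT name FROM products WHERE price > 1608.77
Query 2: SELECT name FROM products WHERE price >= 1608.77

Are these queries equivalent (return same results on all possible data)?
No, not equivalent

Query 1 returns: [('Chair',)]
Query 2 returns: [('Chair',), ('Lamp',)]

Reason: > vs >= gives different results when price = 1608.77 exists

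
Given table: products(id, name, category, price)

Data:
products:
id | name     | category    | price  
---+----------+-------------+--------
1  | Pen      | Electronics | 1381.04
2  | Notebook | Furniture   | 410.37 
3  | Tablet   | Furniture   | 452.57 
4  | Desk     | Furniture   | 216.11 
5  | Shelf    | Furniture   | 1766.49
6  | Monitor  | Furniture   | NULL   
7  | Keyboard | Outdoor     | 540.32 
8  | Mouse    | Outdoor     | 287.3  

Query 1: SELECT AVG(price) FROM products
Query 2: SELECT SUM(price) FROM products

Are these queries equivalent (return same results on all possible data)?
No, not equivalent

Query 1 returns: [(722.0285714285714,)]
Query 2 returns: [(5054.2,)]

Reason: AVG vs SUM give different aggregate values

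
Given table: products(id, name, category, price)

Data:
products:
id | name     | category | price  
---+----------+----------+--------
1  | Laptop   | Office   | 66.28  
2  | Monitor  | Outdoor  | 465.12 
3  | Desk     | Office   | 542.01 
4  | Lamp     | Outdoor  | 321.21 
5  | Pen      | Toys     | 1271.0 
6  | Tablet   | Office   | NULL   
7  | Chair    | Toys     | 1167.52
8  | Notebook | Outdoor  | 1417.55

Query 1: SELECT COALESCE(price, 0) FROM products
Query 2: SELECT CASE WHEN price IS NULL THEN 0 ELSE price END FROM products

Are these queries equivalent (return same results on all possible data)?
Yes, equivalent

Both queries return: [(0,), (66.28,), (321.21,), (465.12,), (542.01,), (1167.52,), (1271.0,), (1417.55,)]

Reason: COALESCE vs CASE for NULL handling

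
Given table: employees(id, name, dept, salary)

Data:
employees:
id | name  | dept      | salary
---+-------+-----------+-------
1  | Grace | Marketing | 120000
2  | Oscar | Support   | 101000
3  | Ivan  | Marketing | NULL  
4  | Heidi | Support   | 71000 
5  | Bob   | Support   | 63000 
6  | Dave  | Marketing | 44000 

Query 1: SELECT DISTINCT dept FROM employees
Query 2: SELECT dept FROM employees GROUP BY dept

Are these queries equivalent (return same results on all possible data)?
Yes, equivalent

Both queries return: [('Marketing',), ('Support',)]

Reason: Both get unique depts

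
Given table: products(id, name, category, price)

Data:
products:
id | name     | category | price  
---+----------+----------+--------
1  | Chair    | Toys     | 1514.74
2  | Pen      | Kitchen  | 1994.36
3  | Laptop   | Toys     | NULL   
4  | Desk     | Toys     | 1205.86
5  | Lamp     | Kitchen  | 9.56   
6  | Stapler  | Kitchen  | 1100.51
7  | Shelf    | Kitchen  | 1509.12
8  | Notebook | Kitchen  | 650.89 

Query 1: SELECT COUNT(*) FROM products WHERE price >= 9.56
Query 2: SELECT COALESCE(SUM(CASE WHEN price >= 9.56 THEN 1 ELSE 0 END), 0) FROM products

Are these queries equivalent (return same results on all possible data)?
Yes, equivalent

Both queries return: [(7,)]

Reason: COUNT with WHERE vs conditional SUM (COALESCE handles empty-table NULL)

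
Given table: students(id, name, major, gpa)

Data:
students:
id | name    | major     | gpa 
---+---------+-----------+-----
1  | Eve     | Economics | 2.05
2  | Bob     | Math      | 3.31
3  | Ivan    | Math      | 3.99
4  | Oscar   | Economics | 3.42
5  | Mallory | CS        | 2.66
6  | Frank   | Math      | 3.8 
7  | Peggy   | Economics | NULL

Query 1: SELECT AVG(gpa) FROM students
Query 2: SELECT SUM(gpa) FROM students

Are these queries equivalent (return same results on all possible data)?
No, not equivalent

Query 1 returns: [(3.205,)]
Query 2 returns: [(19.23,)]

Reason: AVG vs SUM give different aggregate values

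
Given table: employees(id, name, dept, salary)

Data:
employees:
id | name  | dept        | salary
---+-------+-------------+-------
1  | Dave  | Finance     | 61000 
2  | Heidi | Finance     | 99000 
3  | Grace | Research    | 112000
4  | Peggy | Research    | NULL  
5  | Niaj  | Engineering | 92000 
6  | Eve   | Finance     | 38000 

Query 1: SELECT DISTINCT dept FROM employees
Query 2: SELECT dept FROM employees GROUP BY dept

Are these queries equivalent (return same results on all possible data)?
Yes, equivalent

Both queries return: [('Engineering',), ('Finance',), ('Research',)]

Reason: Both get unique depts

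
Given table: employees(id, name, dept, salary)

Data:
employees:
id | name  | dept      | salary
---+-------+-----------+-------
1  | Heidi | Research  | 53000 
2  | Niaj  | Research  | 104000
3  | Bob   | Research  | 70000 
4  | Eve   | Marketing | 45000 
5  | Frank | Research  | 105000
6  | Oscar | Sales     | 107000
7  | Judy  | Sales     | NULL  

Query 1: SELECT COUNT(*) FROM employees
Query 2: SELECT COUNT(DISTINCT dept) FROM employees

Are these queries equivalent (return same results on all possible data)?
No, not equivalent

Query 1 returns: [(7,)]
Query 2 returns: [(3,)]

Reason: COUNT(*) counts rows, COUNT(DISTINCT dept) counts unique depts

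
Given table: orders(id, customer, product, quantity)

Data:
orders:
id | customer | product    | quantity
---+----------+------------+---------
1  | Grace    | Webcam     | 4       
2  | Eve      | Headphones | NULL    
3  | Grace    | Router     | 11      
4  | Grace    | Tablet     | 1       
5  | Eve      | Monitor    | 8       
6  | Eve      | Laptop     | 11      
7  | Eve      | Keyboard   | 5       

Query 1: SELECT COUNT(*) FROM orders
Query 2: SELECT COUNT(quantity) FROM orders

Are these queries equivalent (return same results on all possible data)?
No, not equivalent

Query 1 returns: [(7,)]
Query 2 returns: [(6,)]

Reason: COUNT(*) includes NULLs, COUNT(column) excludes them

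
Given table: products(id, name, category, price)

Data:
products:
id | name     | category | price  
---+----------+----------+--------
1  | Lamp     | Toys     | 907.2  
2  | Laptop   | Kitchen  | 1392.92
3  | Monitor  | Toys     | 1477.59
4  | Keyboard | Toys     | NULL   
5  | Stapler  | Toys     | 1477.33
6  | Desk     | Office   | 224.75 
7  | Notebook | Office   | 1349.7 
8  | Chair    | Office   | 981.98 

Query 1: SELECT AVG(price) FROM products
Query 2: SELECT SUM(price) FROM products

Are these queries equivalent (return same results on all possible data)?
No, not equivalent

Query 1 returns: [(1115.9242857142858,)]
Query 2 returns: [(7811.47,)]

Reason: AVG vs SUM give different aggregate values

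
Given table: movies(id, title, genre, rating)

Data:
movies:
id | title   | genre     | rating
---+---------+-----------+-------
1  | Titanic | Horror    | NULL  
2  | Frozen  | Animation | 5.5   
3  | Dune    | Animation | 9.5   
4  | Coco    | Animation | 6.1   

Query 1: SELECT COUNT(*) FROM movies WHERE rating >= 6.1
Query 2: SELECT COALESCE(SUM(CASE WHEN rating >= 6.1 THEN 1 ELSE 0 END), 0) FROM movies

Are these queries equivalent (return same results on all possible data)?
Yes, equivalent

Both queries return: [(2,)]

Reason: COUNT with WHERE vs conditional SUM (COALESCE handles empty-table NULL)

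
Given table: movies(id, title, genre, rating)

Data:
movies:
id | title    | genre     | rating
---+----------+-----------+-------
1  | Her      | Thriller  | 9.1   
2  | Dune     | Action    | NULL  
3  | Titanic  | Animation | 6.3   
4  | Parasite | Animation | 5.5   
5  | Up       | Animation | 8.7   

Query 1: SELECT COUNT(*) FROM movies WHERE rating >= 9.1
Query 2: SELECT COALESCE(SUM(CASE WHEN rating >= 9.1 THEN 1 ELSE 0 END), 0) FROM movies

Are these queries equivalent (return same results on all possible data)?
Yes, equivalent

Both queries return: [(1,)]

Reason: COUNT with WHERE vs conditional SUM (COALESCE handles empty-table NULL)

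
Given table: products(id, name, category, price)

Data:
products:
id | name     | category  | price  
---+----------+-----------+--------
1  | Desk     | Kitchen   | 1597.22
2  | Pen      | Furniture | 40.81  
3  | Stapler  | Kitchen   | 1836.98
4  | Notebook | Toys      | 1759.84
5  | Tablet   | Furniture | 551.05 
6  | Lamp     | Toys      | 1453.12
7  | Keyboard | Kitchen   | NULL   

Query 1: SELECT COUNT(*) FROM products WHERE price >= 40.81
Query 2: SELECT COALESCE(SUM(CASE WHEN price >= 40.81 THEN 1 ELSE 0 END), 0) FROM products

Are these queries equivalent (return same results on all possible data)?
Yes, equivalent

Both queries return: [(6,)]

Reason: COUNT with WHERE vs conditional SUM (COALESCE handles empty-table NULL)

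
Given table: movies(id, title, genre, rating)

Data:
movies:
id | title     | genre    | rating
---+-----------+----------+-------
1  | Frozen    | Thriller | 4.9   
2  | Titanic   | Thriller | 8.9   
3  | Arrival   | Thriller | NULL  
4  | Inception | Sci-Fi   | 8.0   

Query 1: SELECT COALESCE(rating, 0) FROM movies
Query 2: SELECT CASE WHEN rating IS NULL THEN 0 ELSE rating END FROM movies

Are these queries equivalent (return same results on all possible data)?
Yes, equivalent

Both queries return: [(0,), (4.9,), (8.0,), (8.9,)]

Reason: COALESCE vs CASE for NULL handling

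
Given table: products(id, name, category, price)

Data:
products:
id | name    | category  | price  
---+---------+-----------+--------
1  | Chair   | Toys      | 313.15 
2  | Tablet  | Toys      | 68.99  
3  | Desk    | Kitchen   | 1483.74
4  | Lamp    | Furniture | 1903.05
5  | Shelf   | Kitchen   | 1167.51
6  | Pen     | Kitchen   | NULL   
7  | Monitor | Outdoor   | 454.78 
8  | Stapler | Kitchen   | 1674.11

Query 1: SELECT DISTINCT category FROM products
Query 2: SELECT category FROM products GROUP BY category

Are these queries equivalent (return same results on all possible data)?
Yes, equivalent

Both queries return: [('Furniture',), ('Kitchen',), ('Outdoor',), ('Toys',)]

Reason: Both get unique categorys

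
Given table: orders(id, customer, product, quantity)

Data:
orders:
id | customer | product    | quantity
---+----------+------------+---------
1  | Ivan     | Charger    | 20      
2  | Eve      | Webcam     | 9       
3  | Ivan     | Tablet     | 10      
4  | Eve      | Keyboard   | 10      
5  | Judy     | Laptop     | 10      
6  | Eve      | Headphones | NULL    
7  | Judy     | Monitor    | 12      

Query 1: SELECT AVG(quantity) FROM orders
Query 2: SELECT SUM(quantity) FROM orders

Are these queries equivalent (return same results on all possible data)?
No, not equivalent

Query 1 returns: [(11.833333333333334,)]
Query 2 returns: [(71,)]

Reason: AVG vs SUM give different aggregate values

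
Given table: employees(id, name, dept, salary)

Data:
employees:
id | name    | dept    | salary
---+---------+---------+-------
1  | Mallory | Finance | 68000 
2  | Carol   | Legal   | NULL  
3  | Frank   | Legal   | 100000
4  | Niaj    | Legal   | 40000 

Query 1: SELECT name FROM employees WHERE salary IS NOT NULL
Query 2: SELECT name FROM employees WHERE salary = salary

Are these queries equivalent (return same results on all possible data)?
Yes, equivalent

Both queries return: [('Frank',), ('Mallory',), ('Niaj',)]

Reason: IS NOT NULL vs self-equality (both exclude NULLs)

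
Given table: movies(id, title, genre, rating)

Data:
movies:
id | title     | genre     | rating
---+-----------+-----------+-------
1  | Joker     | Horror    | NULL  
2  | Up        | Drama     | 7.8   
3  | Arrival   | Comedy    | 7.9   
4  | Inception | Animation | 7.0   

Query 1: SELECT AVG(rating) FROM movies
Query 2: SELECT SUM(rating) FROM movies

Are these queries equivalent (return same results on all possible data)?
No, not equivalent

Query 1 returns: [(7.566666666666666,)]
Query 2 returns: [(22.7,)]

Reason: AVG vs SUM give different aggregate values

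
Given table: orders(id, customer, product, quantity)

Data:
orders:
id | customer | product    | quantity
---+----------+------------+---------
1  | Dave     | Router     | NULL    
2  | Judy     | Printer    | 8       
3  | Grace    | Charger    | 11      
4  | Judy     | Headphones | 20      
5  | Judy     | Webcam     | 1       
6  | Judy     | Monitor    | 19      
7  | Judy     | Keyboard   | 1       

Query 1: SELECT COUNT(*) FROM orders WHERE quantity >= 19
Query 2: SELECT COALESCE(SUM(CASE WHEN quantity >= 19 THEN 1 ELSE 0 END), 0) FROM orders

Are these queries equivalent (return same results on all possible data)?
Yes, equivalent

Both queries return: [(2,)]

Reason: COUNT with WHERE vs conditional SUM (COALESCE handles empty-table NULL)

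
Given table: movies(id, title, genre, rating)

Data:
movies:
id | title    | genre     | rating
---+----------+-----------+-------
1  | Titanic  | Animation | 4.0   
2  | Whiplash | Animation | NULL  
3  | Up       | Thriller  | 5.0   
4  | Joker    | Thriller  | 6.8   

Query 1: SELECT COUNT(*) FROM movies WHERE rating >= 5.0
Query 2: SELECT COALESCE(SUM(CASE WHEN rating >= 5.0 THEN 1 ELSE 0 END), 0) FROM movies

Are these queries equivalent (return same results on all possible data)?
Yes, equivalent

Both queries return: [(2,)]

Reason: COUNT with WHERE vs conditional SUM (COALESCE handles empty-table NULL)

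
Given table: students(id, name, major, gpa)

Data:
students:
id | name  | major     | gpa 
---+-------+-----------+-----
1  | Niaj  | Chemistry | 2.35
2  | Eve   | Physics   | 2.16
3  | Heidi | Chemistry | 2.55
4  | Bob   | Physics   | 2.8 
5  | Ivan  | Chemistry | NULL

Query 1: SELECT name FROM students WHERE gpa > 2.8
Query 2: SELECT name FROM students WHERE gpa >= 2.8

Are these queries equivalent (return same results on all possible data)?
No, not equivalent

Query 1 returns: []
Query 2 returns: [('Bob',)]

Reason: > vs >= gives different results when gpa = 2.8 exists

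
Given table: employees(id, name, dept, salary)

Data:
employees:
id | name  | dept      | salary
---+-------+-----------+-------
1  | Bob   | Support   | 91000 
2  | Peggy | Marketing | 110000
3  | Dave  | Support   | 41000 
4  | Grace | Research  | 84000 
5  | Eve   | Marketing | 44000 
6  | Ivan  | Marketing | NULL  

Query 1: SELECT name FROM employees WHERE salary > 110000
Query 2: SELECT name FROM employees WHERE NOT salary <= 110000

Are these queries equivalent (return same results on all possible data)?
Yes, equivalent

Both queries return: []

Reason: Both filter salary > 110000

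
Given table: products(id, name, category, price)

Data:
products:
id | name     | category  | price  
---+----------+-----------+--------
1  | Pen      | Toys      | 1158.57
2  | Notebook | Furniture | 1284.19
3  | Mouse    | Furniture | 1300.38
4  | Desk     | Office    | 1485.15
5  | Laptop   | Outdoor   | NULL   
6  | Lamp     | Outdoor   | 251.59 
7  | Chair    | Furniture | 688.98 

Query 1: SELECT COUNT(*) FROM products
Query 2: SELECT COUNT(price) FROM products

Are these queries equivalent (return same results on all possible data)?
No, not equivalent

Query 1 returns: [(7,)]
Query 2 returns: [(6,)]

Reason: COUNT(*) includes NULLs, COUNT(column) excludes them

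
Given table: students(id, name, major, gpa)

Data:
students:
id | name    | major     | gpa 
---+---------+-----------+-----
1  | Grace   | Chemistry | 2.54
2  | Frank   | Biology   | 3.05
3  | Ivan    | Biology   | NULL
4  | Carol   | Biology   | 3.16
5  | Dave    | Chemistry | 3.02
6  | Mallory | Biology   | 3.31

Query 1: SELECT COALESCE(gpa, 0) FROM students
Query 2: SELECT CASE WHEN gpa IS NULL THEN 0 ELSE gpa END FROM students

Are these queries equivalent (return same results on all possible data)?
Yes, equivalent

Both queries return: [(0,), (2.54,), (3.02,), (3.05,), (3.16,), (3.31,)]

Reason: COALESCE vs CASE for NULL handling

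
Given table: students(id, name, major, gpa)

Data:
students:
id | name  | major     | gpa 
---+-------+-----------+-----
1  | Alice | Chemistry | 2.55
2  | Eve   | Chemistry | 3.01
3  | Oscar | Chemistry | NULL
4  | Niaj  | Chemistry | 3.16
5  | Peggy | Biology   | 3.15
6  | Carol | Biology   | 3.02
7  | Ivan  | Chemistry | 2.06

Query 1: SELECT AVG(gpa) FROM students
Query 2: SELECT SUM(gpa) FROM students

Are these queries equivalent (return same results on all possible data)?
No, not equivalent

Query 1 returns: [(2.8249999999999997,)]
Query 2 returns: [(16.95,)]

Reason: AVG vs SUM give different aggregate values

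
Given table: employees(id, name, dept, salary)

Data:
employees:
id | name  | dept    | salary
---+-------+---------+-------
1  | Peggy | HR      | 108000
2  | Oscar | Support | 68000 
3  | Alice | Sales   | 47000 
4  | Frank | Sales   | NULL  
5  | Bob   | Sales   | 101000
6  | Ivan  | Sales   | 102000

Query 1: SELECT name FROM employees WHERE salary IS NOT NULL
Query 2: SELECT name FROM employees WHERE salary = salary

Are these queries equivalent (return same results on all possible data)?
Yes, equivalent

Both queries return: [('Alice',), ('Bob',), ('Ivan',), ('Oscar',), ('Peggy',)]

Reason: IS NOT NULL vs self-equality (both exclude NULLs)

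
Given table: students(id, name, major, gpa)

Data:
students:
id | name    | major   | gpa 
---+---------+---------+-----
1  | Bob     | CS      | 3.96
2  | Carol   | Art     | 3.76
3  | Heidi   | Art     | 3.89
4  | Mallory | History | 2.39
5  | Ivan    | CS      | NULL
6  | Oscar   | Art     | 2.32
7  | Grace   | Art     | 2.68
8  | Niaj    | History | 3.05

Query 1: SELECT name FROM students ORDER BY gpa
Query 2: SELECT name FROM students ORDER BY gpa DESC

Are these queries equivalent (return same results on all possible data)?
No, not equivalent

Query 1 returns: [('Ivan',), ('Oscar',), ('Mallory',), ('Grace',), ('Niaj',), ('Carol',), ('Heidi',), ('Bob',)]
Query 2 returns: [('Bob',), ('Heidi',), ('Carol',), ('Niaj',), ('Grace',), ('Mallory',), ('Oscar',), ('Ivan',)]

Reason: ASC vs DESC gives opposite ordering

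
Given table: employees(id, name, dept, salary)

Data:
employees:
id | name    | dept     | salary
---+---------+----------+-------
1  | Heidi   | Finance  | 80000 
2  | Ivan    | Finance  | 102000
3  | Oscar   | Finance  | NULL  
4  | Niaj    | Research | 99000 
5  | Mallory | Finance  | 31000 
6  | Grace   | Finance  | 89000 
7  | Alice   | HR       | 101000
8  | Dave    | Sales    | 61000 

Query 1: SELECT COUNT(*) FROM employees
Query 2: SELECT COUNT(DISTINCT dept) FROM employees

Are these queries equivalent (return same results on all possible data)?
No, not equivalent

Query 1 returns: [(8,)]
Query 2 returns: [(4,)]

Reason: COUNT(*) counts rows, COUNT(DISTINCT dept) counts unique depts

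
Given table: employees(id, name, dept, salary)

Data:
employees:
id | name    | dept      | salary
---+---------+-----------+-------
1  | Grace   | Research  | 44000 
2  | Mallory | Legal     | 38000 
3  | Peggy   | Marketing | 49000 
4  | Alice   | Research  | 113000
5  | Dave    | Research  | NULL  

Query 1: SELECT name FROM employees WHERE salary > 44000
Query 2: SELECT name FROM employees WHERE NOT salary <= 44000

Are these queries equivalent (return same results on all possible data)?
Yes, equivalent

Both queries return: [('Alice',), ('Peggy',)]

Reason: Both filter salary > 44000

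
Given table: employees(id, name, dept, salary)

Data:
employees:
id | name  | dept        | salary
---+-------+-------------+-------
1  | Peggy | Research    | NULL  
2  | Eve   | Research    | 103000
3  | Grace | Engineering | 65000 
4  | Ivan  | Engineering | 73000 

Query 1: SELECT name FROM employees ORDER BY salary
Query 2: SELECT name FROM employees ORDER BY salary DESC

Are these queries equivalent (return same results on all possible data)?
No, not equivalent

Query 1 returns: [('Peggy',), ('Grace',), ('Ivan',), ('Eve',)]
Query 2 returns: [('Eve',), ('Ivan',), ('Grace',), ('Peggy',)]

Reason: ASC vs DESC gives opposite ordering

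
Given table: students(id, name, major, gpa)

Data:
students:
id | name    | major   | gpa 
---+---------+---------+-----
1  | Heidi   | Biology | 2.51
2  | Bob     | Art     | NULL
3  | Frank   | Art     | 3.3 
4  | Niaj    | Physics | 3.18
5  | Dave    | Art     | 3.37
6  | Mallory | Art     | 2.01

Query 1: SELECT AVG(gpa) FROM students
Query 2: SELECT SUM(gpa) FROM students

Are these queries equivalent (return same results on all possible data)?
No, not equivalent

Query 1 returns: [(2.8739999999999997,)]
Query 2 returns: [(14.37,)]

Reason: AVG vs SUM give different aggregate values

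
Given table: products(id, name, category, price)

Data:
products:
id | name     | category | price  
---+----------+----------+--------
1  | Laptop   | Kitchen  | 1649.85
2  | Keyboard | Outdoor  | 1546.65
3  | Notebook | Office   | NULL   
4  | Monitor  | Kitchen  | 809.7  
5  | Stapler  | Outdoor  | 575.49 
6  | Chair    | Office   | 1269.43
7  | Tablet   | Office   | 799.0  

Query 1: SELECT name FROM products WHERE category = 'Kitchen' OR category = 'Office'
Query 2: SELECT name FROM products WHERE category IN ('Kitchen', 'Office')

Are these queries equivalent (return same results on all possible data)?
Yes, equivalent

Both queries return: [('Chair',), ('Laptop',), ('Monitor',), ('Notebook',), ('Tablet',)]

Reason: OR vs IN are equivalent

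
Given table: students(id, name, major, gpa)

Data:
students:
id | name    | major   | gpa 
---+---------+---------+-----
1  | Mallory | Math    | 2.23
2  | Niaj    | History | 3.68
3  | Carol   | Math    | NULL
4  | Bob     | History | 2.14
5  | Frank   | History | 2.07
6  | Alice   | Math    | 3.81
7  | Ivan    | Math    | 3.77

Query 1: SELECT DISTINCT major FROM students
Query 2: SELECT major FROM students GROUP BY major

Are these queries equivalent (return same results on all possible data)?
Yes, equivalent

Both queries return: [('History',), ('Math',)]

Reason: Both get unique majors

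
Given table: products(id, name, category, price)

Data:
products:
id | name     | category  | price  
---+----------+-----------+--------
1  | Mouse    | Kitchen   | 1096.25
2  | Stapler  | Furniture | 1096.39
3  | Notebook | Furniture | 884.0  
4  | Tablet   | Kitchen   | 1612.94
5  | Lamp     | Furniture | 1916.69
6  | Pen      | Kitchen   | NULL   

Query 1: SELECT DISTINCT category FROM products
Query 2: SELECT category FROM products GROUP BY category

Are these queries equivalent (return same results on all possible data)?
Yes, equivalent

Both queries return: [('Furniture',), ('Kitchen',)]

Reason: Both get unique categorys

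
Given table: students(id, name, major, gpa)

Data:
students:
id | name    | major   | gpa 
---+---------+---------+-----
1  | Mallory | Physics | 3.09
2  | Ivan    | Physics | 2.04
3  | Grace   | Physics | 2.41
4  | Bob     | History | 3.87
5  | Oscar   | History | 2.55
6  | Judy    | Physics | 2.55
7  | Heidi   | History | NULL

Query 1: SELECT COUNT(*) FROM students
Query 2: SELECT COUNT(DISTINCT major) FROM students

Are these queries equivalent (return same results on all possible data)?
No, not equivalent

Query 1 returns: [(7,)]
Query 2 returns: [(2,)]

Reason: COUNT(*) counts rows, COUNT(DISTINCT major) counts unique majors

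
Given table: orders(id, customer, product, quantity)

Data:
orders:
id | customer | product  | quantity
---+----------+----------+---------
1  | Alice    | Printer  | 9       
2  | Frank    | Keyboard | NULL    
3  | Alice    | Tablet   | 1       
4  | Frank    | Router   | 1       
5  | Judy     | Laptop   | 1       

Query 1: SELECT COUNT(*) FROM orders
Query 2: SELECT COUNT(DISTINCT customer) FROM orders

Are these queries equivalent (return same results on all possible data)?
No, not equivalent

Query 1 returns: [(5,)]
Query 2 returns: [(3,)]

Reason: COUNT(*) counts rows, COUNT(DISTINCT customer) counts unique customers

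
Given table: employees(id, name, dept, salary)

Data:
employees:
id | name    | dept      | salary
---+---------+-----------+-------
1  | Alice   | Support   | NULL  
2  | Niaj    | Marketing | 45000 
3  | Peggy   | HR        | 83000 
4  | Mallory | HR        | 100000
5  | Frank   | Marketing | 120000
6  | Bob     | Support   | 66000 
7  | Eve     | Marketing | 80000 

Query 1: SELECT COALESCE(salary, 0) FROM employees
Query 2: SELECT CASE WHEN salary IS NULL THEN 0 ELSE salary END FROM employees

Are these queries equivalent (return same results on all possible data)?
Yes, equivalent

Both queries return: [(0,), (45000,), (66000,), (80000,), (83000,), (100000,), (120000,)]

Reason: COALESCE vs CASE for NULL handling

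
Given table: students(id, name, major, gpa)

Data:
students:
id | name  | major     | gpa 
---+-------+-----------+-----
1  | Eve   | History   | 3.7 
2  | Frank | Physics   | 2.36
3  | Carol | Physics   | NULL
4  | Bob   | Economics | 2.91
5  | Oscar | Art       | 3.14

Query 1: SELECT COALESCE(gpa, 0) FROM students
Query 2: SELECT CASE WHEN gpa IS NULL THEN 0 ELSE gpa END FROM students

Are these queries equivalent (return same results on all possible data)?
Yes, equivalent

Both queries return: [(0,), (2.36,), (2.91,), (3.14,), (3.7,)]

Reason: COALESCE vs CASE for NULL handling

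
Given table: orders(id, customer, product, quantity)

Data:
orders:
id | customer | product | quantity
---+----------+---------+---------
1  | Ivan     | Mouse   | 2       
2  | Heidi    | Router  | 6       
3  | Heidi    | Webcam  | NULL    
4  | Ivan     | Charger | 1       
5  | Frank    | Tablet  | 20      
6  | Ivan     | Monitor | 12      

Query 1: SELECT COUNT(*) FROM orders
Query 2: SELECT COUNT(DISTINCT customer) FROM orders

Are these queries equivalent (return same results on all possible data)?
No, not equivalent

Query 1 returns: [(6,)]
Query 2 returns: [(3,)]

Reason: COUNT(*) counts rows, COUNT(DISTINCT customer) counts unique customers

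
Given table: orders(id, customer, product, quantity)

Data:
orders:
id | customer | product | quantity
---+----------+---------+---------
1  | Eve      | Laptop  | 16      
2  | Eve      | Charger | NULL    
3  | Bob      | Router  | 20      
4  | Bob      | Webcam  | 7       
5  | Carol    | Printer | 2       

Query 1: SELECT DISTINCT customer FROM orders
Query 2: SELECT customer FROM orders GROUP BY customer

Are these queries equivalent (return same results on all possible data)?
Yes, equivalent

Both queries return: [('Bob',), ('Carol',), ('Eve',)]

Reason: Both get unique customers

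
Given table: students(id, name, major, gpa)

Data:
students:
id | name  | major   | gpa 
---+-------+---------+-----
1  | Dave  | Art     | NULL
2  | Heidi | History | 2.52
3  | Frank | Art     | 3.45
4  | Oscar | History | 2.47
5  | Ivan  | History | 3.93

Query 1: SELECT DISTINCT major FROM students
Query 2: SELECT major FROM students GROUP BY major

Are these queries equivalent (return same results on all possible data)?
Yes, equivalent

Both queries return: [('Art',), ('History',)]

Reason: Both get unique majors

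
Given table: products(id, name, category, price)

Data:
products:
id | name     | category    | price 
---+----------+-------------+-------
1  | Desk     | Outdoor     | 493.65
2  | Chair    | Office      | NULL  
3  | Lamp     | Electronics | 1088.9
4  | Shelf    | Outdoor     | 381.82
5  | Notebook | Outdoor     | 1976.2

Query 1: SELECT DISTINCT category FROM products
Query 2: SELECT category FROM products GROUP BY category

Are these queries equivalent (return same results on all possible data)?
Yes, equivalent

Both queries return: [('Electronics',), ('Office',), ('Outdoor',)]

Reason: Both get unique categorys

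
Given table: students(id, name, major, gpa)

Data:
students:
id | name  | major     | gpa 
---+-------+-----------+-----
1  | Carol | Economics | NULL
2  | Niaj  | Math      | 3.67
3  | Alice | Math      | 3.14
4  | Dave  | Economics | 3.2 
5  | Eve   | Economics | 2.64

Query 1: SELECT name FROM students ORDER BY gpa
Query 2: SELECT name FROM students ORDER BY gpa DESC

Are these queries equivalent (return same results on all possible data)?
No, not equivalent

Query 1 returns: [('Carol',), ('Eve',), ('Alice',), ('Dave',), ('Niaj',)]
Query 2 returns: [('Niaj',), ('Dave',), ('Alice',), ('Eve',), ('Carol',)]

Reason: ASC vs DESC gives opposite ordering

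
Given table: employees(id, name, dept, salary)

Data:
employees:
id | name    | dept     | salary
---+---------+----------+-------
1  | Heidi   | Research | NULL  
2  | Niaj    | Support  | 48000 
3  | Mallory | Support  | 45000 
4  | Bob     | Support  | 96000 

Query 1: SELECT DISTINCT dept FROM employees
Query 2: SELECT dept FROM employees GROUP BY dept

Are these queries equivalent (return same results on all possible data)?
Yes, equivalent

Both queries return: [('Research',), ('Support',)]

Reason: Both get unique depts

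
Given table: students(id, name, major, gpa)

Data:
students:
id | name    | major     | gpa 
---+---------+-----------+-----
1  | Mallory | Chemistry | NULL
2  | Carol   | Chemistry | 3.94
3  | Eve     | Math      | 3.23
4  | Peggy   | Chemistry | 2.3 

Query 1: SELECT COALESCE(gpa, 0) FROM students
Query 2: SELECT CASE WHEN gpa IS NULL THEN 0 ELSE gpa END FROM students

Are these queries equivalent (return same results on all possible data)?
Yes, equivalent

Both queries return: [(0,), (2.3,), (3.23,), (3.94,)]

Reason: COALESCE vs CASE for NULL handling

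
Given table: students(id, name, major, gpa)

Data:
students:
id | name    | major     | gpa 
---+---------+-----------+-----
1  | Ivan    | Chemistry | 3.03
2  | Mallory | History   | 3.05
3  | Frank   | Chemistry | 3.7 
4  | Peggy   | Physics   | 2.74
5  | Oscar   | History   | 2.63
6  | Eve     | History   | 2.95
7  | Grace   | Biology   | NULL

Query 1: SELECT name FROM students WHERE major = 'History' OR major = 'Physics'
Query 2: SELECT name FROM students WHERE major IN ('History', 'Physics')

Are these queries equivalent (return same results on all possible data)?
Yes, equivalent

Both queries return: [('Eve',), ('Mallory',), ('Oscar',), ('Peggy',)]

Reason: OR vs IN are equivalent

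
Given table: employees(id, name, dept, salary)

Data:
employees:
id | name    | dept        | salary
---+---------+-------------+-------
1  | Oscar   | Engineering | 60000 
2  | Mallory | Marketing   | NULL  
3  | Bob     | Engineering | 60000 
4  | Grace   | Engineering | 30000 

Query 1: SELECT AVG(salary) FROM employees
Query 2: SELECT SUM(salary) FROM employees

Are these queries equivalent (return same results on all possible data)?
No, not equivalent

Query 1 returns: [(50000.0,)]
Query 2 returns: [(150000,)]

Reason: AVG vs SUM give different aggregate values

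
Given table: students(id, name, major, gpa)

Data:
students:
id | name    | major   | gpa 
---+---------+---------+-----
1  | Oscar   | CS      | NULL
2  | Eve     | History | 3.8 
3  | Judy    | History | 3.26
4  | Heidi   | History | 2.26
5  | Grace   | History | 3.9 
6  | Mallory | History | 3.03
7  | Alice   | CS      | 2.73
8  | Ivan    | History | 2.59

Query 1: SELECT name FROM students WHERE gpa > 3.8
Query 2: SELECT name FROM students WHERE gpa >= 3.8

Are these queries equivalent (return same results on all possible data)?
No, not equivalent

Query 1 returns: [('Grace',)]
Query 2 returns: [('Eve',), ('Grace',)]

Reason: > vs >= gives different results when gpa = 3.8 exists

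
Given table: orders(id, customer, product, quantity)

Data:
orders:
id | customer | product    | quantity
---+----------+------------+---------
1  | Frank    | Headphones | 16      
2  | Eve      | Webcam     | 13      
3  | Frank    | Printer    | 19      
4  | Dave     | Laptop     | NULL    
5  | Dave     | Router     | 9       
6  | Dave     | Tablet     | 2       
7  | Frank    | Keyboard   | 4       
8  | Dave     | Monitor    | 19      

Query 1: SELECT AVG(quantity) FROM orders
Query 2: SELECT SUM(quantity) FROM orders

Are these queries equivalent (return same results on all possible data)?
No, not equivalent

Query 1 returns: [(11.714285714285714,)]
Query 2 returns: [(82,)]

Reason: AVG vs SUM give different aggregate values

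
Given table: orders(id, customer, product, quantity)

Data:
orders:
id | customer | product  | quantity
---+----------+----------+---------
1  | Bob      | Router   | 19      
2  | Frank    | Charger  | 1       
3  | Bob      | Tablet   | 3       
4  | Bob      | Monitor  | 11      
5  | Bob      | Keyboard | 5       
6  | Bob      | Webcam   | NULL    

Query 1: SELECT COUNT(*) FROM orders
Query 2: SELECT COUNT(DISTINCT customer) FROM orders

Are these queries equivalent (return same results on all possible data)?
No, not equivalent

Query 1 returns: [(6,)]
Query 2 returns: [(2,)]

Reason: COUNT(*) counts rows, COUNT(DISTINCT customer) counts unique customers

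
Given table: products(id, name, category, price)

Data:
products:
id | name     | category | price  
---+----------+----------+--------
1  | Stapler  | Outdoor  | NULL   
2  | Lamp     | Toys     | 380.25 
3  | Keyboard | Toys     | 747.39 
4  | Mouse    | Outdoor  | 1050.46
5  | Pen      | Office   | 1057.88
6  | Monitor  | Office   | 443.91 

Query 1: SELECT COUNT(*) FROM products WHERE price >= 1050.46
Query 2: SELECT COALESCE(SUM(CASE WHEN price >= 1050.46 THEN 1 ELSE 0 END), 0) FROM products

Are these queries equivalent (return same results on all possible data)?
Yes, equivalent

Both queries return: [(2,)]

Reason: COUNT with WHERE vs conditional SUM (COALESCE handles empty-table NULL)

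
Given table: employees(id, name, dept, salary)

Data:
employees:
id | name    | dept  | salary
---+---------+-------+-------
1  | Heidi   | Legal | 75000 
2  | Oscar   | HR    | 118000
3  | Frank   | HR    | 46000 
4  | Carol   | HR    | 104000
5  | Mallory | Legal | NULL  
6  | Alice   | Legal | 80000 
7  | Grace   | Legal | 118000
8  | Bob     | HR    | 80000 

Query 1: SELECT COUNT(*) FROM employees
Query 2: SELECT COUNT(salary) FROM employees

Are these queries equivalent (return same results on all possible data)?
No, not equivalent

Query 1 returns: [(8,)]
Query 2 returns: [(7,)]

Reason: COUNT(*) includes NULLs, COUNT(column) excludes them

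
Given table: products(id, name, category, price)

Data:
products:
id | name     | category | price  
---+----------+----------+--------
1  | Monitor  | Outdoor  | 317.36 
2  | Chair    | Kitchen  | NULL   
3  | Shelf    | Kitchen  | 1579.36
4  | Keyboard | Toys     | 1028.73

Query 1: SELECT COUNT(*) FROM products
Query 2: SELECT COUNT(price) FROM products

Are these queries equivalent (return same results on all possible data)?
No, not equivalent

Query 1 returns: [(4,)]
Query 2 returns: [(3,)]

Reason: COUNT(*) includes NULLs, COUNT(column) excludes them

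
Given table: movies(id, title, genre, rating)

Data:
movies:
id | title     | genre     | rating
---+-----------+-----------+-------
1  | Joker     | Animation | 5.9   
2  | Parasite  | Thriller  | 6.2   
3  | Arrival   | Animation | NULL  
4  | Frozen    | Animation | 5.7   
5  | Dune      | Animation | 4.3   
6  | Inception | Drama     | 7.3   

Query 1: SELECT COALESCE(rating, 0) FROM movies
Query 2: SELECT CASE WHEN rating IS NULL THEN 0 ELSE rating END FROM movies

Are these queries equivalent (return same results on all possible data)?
Yes, equivalent

Both queries return: [(0,), (4.3,), (5.7,), (5.9,), (6.2,), (7.3,)]

Reason: COALESCE vs CASE for NULL handling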